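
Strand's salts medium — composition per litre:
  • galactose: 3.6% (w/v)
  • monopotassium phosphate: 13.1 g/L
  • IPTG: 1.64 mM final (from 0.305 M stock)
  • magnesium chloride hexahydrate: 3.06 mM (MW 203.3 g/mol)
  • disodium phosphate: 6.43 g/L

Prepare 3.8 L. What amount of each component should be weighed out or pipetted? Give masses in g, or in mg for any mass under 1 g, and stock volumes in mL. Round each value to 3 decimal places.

Scale factor relative to 1 L: 3.8.
galactose: 3.6% w/v = 36 g/L → 36 × 3.8 L = 136.800 g
monopotassium phosphate: 13.1 g/L × 3.8 L = 49.780 g
IPTG: C1V1 = C2V2 → 1.64 mM × 3800 mL ÷ 305 mM = 20.433 mL
magnesium chloride hexahydrate: 3.06 mmol/L × 203.3 g/mol × 3.8 L ÷ 1000 = 2.364 g
disodium phosphate: 6.43 g/L × 3.8 L = 24.434 g

galactose 136.800 g; monopotassium phosphate 49.780 g; IPTG 20.433 mL; magnesium chloride hexahydrate 2.364 g; disodium phosphate 24.434 g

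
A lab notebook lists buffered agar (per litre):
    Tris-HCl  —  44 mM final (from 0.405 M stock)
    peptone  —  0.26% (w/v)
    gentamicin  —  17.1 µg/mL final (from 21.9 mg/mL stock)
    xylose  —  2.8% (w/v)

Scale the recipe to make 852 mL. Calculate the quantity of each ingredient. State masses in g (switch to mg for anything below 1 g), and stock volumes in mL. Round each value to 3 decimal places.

Tris-HCl 92.563 mL; peptone 2.215 g; gentamicin 0.665 mL; xylose 23.856 g

Scale factor relative to 1 L: 0.852.
Tris-HCl: C1V1 = C2V2 → 44 mM × 852 mL ÷ 405 mM = 92.563 mL
peptone: 0.26% w/v = 2.6 g/L → 2.6 × 0.852 L = 2.215 g
gentamicin: C1V1 = C2V2 → 17.1 µg/mL × 852 mL ÷ 21900 µg/mL = 0.665 mL
xylose: 2.8 g per 100 mL × 852 mL ÷ 100 = 23.856 g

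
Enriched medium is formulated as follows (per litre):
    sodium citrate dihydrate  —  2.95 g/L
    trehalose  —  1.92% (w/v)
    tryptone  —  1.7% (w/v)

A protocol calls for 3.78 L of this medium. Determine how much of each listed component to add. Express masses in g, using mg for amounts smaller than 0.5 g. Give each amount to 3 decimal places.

Scale factor relative to 1 L: 3.78.
sodium citrate dihydrate: 2.95 g/L × 3.78 L = 11.151 g
trehalose: 1.92 g per 100 mL × 3780 mL ÷ 100 = 72.576 g
tryptone: 1.7% w/v = 17 g/L → 17 × 3.78 L = 64.260 g

sodium citrate dihydrate 11.151 g; trehalose 72.576 g; tryptone 64.260 g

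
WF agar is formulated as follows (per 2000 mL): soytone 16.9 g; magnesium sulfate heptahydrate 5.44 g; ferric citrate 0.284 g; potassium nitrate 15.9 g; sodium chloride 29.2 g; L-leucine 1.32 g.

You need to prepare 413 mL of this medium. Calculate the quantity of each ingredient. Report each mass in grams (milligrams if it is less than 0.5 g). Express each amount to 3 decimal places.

Scale factor = 413 mL / 2000 mL = 0.2065.
soytone: 16.9 g × (413 mL / 2000 mL) = 3.490 g
magnesium sulfate heptahydrate: 5.44 g × (413 mL / 2000 mL) = 1.123 g
ferric citrate: 0.284 g × (413 mL / 2000 mL) = 0.058646 g = 58.646 mg
potassium nitrate: 15.9 g × (413 mL / 2000 mL) = 3.283 g
sodium chloride: 29.2 g × (413 mL / 2000 mL) = 6.030 g
L-leucine: 1.32 g × (413 mL / 2000 mL) = 0.27258 g = 272.580 mg

soytone 3.490 g; magnesium sulfate heptahydrate 1.123 g; ferric citrate 58.646 mg; potassium nitrate 3.283 g; sodium chloride 6.030 g; L-leucine 272.580 mg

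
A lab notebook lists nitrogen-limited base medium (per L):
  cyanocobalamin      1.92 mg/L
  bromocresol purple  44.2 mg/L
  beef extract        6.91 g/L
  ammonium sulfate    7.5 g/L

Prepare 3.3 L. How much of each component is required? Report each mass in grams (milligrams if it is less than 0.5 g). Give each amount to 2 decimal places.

Working volume: 3.3 L.
cyanocobalamin: 1.92 mg/L × 3.3 L = 6.34 mg
bromocresol purple: 44.2 mg/L × 3.3 L = 145.86 mg
beef extract: 6.91 g/L × 3.3 L = 22.80 g
ammonium sulfate: 7.5 g/L × 3.3 L = 24.75 g

cyanocobalamin 6.34 mg; bromocresol purple 145.86 mg; beef extract 22.80 g; ammonium sulfate 24.75 g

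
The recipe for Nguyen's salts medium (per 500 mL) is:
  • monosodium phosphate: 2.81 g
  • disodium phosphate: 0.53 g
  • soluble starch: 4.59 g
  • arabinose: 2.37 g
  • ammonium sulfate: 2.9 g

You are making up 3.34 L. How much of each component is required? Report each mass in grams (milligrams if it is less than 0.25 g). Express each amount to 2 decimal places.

Ratio of target to recipe volume: 3340 / 500 = 6.68.
monosodium phosphate: 2.81 g × (3340 mL / 500 mL) = 18.77 g
disodium phosphate: 0.53 g × (3340 mL / 500 mL) = 3.54 g
soluble starch: 4.59 g × (3340 mL / 500 mL) = 30.66 g
arabinose: 2.37 g × (3340 mL / 500 mL) = 15.83 g
ammonium sulfate: 2.9 g × (3340 mL / 500 mL) = 19.37 g

monosodium phosphate 18.77 g; disodium phosphate 3.54 g; soluble starch 30.66 g; arabinose 15.83 g; ammonium sulfate 19.37 g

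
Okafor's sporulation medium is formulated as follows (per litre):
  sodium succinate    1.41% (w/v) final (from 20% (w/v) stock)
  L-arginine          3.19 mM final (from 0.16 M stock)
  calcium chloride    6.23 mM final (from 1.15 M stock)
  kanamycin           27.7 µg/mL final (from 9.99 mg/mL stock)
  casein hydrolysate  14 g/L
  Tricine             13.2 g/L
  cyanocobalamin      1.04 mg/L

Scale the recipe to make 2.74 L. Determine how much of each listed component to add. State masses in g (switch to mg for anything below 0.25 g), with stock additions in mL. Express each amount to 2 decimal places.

sodium succinate 193.17 mL; L-arginine 54.63 mL; calcium chloride 14.84 mL; kanamycin 7.60 mL; casein hydrolysate 38.36 g; Tricine 36.17 g; cyanocobalamin 2.85 mg

Working volume: 2.74 L.
sodium succinate: C1V1 = C2V2 → 1.41% ÷ 20% × 2740 mL = 193.17 mL
L-arginine: dilute stock: 3.19 mM × 2740 mL ÷ 160 mM = 54.63 mL
calcium chloride: dilute stock: 6.23 mM × 2740 mL ÷ 1150 mM = 14.84 mL
kanamycin: V = C2·V2/C1 = 27.7 µg/mL × 2740 mL ÷ 9990 µg/mL = 7.60 mL
casein hydrolysate: 14 g/L × 2.74 L = 38.36 g
Tricine: 13.2 g/L × 2.74 L = 36.17 g
cyanocobalamin: 1.04 mg/L × 2.74 L = 2.85 mg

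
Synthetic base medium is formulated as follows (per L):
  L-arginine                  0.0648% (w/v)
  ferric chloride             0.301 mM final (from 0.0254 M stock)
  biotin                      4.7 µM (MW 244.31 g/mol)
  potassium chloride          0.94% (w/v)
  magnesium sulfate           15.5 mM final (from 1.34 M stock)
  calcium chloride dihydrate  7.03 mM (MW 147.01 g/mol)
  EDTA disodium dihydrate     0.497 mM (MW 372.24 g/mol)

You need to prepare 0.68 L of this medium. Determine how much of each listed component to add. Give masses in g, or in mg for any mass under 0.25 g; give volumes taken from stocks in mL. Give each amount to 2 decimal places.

L-arginine 0.44 g; ferric chloride 8.06 mL; biotin 0.78 mg; potassium chloride 6.39 g; magnesium sulfate 7.87 mL; calcium chloride dihydrate 0.70 g; EDTA disodium dihydrate 125.80 mg

Scale factor relative to 1 L: 0.68.
L-arginine: 0.0648 g per 100 mL × 680 mL ÷ 100 = 0.44 g
ferric chloride: C1V1 = C2V2 → 0.301 mM × 680 mL ÷ 25.4 mM = 8.06 mL
biotin: 4.7 µmol/L × 244.31 g/mol × 0.68 L ÷ 1000 = 0.78 mg
potassium chloride: 0.94% w/v = 9.4 g/L → 9.4 × 0.68 L = 6.39 g
magnesium sulfate: dilute stock: 15.5 mM × 680 mL ÷ 1340 mM = 7.87 mL
calcium chloride dihydrate: 7.03 mmol/L × 147.01 g/mol × 0.68 L ÷ 1000 = 0.70 g
EDTA disodium dihydrate: 0.497 mmol/L × 372.24 mg/mmol × 0.68 L = 125.80 mg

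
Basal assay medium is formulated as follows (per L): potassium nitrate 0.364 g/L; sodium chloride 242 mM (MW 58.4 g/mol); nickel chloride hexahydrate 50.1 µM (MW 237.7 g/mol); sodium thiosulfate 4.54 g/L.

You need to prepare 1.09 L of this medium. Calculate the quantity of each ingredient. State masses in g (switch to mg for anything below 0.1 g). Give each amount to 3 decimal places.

Working volume: 1.09 L.
potassium nitrate: 0.364 g/L × 1.09 L = 0.397 g
sodium chloride: 242 mmol/L × 58.4 g/mol × 1.09 L ÷ 1000 = 15.405 g
nickel chloride hexahydrate: 50.1 µmol/L × 237.7 g/mol × 1.09 L ÷ 1000 = 12.981 mg
sodium thiosulfate: 4.54 g/L × 1.09 L = 4.949 g

potassium nitrate 0.397 g; sodium chloride 15.405 g; nickel chloride hexahydrate 12.981 mg; sodium thiosulfate 4.949 g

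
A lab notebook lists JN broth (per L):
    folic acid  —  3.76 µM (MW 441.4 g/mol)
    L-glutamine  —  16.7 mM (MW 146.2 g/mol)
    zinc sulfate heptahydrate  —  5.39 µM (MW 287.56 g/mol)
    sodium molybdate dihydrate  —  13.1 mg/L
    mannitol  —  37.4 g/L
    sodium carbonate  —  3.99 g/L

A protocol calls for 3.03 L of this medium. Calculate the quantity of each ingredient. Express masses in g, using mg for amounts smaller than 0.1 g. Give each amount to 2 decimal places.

folic acid 5.03 mg; L-glutamine 7.40 g; zinc sulfate heptahydrate 4.70 mg; sodium molybdate dihydrate 39.69 mg; mannitol 113.32 g; sodium carbonate 12.09 g

Scale factor relative to 1 L: 3.03.
folic acid: 3.76 µmol/L × 441.4 g/mol × 3.03 L ÷ 1000 = 5.03 mg
L-glutamine: 16.7 mmol/L × 146.2 g/mol × 3.03 L ÷ 1000 = 7.40 g
zinc sulfate heptahydrate: 5.39 µmol/L × 287.56 g/mol × 3.03 L ÷ 1000 = 4.70 mg
sodium molybdate dihydrate: 13.1 mg/L × 3.03 L = 39.69 mg
mannitol: 37.4 g/L × 3.03 L = 113.32 g
sodium carbonate: 3.99 g/L × 3.03 L = 12.09 g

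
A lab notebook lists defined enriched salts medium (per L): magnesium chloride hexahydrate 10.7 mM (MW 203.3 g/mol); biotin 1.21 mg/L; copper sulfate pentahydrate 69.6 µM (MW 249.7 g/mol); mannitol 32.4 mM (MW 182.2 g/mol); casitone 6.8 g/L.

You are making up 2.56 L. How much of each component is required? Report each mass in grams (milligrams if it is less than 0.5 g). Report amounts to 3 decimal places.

magnesium chloride hexahydrate 5.569 g; biotin 3.098 mg; copper sulfate pentahydrate 44.491 mg; mannitol 15.112 g; casitone 17.408 g

Working volume: 2.56 L.
magnesium chloride hexahydrate: 10.7 mmol/L × 203.3 g/mol × 2.56 L ÷ 1000 = 5.569 g
biotin: 1.21 mg/L × 2.56 L = 3.098 mg
copper sulfate pentahydrate: 69.6 µmol/L × 249.7 g/mol × 2.56 L ÷ 1000 = 44.491 mg
mannitol: 32.4 mmol/L × 182.2 g/mol × 2.56 L ÷ 1000 = 15.112 g
casitone: 6.8 g/L × 2.56 L = 17.408 g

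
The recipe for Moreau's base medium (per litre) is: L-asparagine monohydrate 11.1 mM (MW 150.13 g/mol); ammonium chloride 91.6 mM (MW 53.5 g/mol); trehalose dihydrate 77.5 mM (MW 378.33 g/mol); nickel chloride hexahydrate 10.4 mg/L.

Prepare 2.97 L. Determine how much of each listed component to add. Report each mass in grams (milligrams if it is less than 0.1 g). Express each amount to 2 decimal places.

L-asparagine monohydrate 4.95 g; ammonium chloride 14.55 g; trehalose dihydrate 87.08 g; nickel chloride hexahydrate 30.89 mg

Scale factor relative to 1 L: 2.97.
L-asparagine monohydrate: 11.1 mmol/L × 150.13 g/mol × 2.97 L ÷ 1000 = 4.95 g
ammonium chloride: 91.6 mmol/L × 53.5 g/mol × 2.97 L ÷ 1000 = 14.55 g
trehalose dihydrate: 77.5 mmol/L × 378.33 g/mol × 2.97 L ÷ 1000 = 87.08 g
nickel chloride hexahydrate: 10.4 mg/L × 2.97 L = 30.89 mg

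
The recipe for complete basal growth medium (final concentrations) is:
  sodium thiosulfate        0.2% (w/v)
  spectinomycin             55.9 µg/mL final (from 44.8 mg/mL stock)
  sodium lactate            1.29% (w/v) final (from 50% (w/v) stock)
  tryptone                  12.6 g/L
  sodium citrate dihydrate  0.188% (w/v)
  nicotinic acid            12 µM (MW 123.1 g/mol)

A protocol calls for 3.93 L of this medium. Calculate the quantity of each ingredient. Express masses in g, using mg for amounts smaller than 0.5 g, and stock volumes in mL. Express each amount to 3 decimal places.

Scale factor relative to 1 L: 3.93.
sodium thiosulfate: 0.2% w/v = 2 g/L → 2 × 3.93 L = 7.860 g
spectinomycin: C1V1 = C2V2 → 55.9 µg/mL × 3930 mL ÷ 44800 µg/mL = 4.904 mL
sodium lactate: dilute stock: 1.29% ÷ 50% × 3930 mL = 101.394 mL
tryptone: 12.6 g/L × 3.93 L = 49.518 g
sodium citrate dihydrate: 0.188% w/v = 1.88 g/L → 1.88 × 3.93 L = 7.388 g
nicotinic acid: 12 µmol/L × 123.1 g/mol × 3.93 L ÷ 1000 = 5.805 mg

sodium thiosulfate 7.860 g; spectinomycin 4.904 mL; sodium lactate 101.394 mL; tryptone 49.518 g; sodium citrate dihydrate 7.388 g; nicotinic acid 5.805 mg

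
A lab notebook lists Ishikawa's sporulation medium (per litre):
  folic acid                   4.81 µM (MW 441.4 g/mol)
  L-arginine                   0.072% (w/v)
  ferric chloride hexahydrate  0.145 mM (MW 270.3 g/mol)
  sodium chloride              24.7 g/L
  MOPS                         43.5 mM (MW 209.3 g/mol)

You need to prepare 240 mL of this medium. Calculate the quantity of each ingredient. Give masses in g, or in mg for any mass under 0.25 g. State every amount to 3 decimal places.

Working volume: 240 mL = 0.24 L.
folic acid: 4.81 µmol/L × 441.4 g/mol × 0.24 L ÷ 1000 = 0.510 mg
L-arginine: 0.072% w/v = 0.72 g/L → 0.72 × 0.24 L = 0.1728 g = 172.800 mg
ferric chloride hexahydrate: 0.145 mmol/L × 270.3 mg/mmol × 0.24 L = 9.406 mg
sodium chloride: 24.7 g/L × 0.24 L = 5.928 g
MOPS: 43.5 mmol/L × 209.3 g/mol × 0.24 L ÷ 1000 = 2.185 g

folic acid 0.510 mg; L-arginine 172.800 mg; ferric chloride hexahydrate 9.406 mg; sodium chloride 5.928 g; MOPS 2.185 g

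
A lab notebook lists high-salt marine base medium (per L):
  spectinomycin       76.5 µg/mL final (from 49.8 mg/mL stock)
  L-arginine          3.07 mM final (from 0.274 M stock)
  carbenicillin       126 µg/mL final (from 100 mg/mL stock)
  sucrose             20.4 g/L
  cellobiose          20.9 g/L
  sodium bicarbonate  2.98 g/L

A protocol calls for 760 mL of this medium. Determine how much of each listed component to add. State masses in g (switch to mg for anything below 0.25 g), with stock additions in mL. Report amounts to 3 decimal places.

Working volume: 760 mL = 0.76 L.
spectinomycin: V = C2·V2/C1 = 76.5 µg/mL × 760 mL ÷ 49800 µg/mL = 1.167 mL
L-arginine: dilute stock: 3.07 mM × 760 mL ÷ 274 mM = 8.515 mL
carbenicillin: dilute stock: 126 µg/mL × 760 mL ÷ 100000 µg/mL = 0.958 mL
sucrose: 20.4 g/L × 0.76 L = 15.504 g
cellobiose: 20.9 g/L × 0.76 L = 15.884 g
sodium bicarbonate: 2.98 g/L × 0.76 L = 2.265 g

spectinomycin 1.167 mL; L-arginine 8.515 mL; carbenicillin 0.958 mL; sucrose 15.504 g; cellobiose 15.884 g; sodium bicarbonate 2.265 g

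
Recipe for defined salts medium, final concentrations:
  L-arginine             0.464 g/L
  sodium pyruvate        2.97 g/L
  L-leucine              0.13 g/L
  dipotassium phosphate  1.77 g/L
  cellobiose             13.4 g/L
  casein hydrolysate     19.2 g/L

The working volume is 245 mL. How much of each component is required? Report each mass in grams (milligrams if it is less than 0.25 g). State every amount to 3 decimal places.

Working volume: 245 mL = 0.245 L.
L-arginine: 0.464 g/L × 0.245 L = 0.11368 g = 113.680 mg
sodium pyruvate: 2.97 g/L × 0.245 L = 0.728 g
L-leucine: 0.13 g/L × 0.245 L = 0.03185 g = 31.850 mg
dipotassium phosphate: 1.77 g/L × 0.245 L = 0.434 g
cellobiose: 13.4 g/L × 0.245 L = 3.283 g
casein hydrolysate: 19.2 g/L × 0.245 L = 4.704 g

L-arginine 113.680 mg; sodium pyruvate 0.728 g; L-leucine 31.850 mg; dipotassium phosphate 0.434 g; cellobiose 3.283 g; casein hydrolysate 4.704 g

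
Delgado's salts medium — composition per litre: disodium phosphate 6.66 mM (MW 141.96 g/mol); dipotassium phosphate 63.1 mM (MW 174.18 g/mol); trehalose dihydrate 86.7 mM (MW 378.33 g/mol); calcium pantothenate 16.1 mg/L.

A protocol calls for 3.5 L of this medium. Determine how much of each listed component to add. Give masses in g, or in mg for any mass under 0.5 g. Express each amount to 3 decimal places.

disodium phosphate 3.309 g; dipotassium phosphate 38.468 g; trehalose dihydrate 114.804 g; calcium pantothenate 56.350 mg

Working volume: 3.5 L.
disodium phosphate: 6.66 mmol/L × 141.96 g/mol × 3.5 L ÷ 1000 = 3.309 g
dipotassium phosphate: 63.1 mmol/L × 174.18 g/mol × 3.5 L ÷ 1000 = 38.468 g
trehalose dihydrate: 86.7 mmol/L × 378.33 g/mol × 3.5 L ÷ 1000 = 114.804 g
calcium pantothenate: 16.1 mg/L × 3.5 L = 56.350 mg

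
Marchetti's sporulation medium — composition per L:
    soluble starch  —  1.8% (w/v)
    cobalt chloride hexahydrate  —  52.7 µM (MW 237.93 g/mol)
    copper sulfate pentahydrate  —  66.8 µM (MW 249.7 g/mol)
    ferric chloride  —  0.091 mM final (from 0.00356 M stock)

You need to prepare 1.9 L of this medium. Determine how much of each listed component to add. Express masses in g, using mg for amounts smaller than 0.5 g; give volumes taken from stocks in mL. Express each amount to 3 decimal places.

Scale factor relative to 1 L: 1.9.
soluble starch: 1.8% w/v = 18 g/L → 18 × 1.9 L = 34.200 g
cobalt chloride hexahydrate: 52.7 µmol/L × 237.93 g/mol × 1.9 L ÷ 1000 = 23.824 mg
copper sulfate pentahydrate: 66.8 µmol/L × 249.7 g/mol × 1.9 L ÷ 1000 = 31.692 mg
ferric chloride: dilute stock: 0.091 mM × 1900 mL ÷ 3.56 mM = 48.567 mL

soluble starch 34.200 g; cobalt chloride hexahydrate 23.824 mg; copper sulfate pentahydrate 31.692 mg; ferric chloride 48.567 mL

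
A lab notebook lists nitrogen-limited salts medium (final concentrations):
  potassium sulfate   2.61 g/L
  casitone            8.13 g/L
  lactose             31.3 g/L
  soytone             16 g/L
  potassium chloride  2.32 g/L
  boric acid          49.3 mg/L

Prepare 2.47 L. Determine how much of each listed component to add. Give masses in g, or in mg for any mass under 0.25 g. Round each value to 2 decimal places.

Working volume: 2.47 L.
potassium sulfate: 2.61 g/L × 2.47 L = 6.45 g
casitone: 8.13 g/L × 2.47 L = 20.08 g
lactose: 31.3 g/L × 2.47 L = 77.31 g
soytone: 16 g/L × 2.47 L = 39.52 g
potassium chloride: 2.32 g/L × 2.47 L = 5.73 g
boric acid: 49.3 mg/L × 2.47 L = 121.77 mg

potassium sulfate 6.45 g; casitone 20.08 g; lactose 77.31 g; soytone 39.52 g; potassium chloride 5.73 g; boric acid 121.77 mg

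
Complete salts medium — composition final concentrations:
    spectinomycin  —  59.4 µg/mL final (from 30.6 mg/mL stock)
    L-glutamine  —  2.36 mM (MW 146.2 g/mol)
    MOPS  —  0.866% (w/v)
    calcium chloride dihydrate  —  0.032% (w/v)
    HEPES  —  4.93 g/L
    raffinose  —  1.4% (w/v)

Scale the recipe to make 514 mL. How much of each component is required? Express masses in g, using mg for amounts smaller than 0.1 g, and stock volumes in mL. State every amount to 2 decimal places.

Working volume: 514 mL = 0.514 L.
spectinomycin: C1V1 = C2V2 → 59.4 µg/mL × 514 mL ÷ 30600 µg/mL = 1.00 mL
L-glutamine: 2.36 mmol/L × 146.2 g/mol × 0.514 L ÷ 1000 = 0.18 g
MOPS: 0.866 g per 100 mL × 514 mL ÷ 100 = 4.45 g
calcium chloride dihydrate: 0.032 g per 100 mL × 514 mL ÷ 100 = 0.16 g
HEPES: 4.93 g/L × 0.514 L = 2.53 g
raffinose: 1.4 g per 100 mL × 514 mL ÷ 100 = 7.20 g

spectinomycin 1.00 mL; L-glutamine 0.18 g; MOPS 4.45 g; calcium chloride dihydrate 0.16 g; HEPES 2.53 g; raffinose 7.20 g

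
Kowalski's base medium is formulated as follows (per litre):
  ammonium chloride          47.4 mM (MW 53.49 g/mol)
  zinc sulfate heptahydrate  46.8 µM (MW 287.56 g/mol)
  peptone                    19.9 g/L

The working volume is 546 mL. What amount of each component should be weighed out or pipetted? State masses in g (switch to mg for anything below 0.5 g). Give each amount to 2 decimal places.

Scale factor relative to 1 L: 0.546.
ammonium chloride: 47.4 mmol/L × 53.49 g/mol × 0.546 L ÷ 1000 = 1.38 g
zinc sulfate heptahydrate: 46.8 µmol/L × 287.56 g/mol × 0.546 L ÷ 1000 = 7.35 mg
peptone: 19.9 g/L × 0.546 L = 10.87 g

ammonium chloride 1.38 g; zinc sulfate heptahydrate 7.35 mg; peptone 10.87 g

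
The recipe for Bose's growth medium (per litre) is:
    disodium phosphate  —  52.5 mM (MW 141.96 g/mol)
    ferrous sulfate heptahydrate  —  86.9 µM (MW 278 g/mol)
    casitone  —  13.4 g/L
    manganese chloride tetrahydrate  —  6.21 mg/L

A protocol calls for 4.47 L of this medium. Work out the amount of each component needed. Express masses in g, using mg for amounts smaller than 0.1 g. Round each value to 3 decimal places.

Scale factor relative to 1 L: 4.47.
disodium phosphate: 52.5 mmol/L × 141.96 g/mol × 4.47 L ÷ 1000 = 33.314 g
ferrous sulfate heptahydrate: 86.9 µmol/L × 278 g/mol × 4.47 L ÷ 1000 = 107.987 mg = 0.108 g
casitone: 13.4 g/L × 4.47 L = 59.898 g
manganese chloride tetrahydrate: 6.21 mg/L × 4.47 L = 27.759 mg

disodium phosphate 33.314 g; ferrous sulfate heptahydrate 0.108 g; casitone 59.898 g; manganese chloride tetrahydrate 27.759 mg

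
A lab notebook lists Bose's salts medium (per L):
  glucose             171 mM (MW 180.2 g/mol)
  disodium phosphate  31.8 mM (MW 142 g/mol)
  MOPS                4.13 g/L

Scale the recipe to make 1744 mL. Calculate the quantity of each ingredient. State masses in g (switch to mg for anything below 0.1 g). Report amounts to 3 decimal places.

glucose 53.740 g; disodium phosphate 7.875 g; MOPS 7.203 g

Scale factor relative to 1 L: 1.744.
glucose: 171 mmol/L × 180.2 g/mol × 1.744 L ÷ 1000 = 53.740 g
disodium phosphate: 31.8 mmol/L × 142 g/mol × 1.744 L ÷ 1000 = 7.875 g
MOPS: 4.13 g/L × 1.744 L = 7.203 g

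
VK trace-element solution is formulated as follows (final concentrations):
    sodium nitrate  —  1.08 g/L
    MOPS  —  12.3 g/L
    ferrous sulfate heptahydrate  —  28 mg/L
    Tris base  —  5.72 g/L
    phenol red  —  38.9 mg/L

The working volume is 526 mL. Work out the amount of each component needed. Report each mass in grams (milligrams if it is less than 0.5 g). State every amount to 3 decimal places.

sodium nitrate 0.568 g; MOPS 6.470 g; ferrous sulfate heptahydrate 14.728 mg; Tris base 3.009 g; phenol red 20.461 mg

Target volume = 526 mL = 0.526 L.
sodium nitrate: 1.08 g/L × 0.526 L = 0.568 g
MOPS: 12.3 g/L × 0.526 L = 6.470 g
ferrous sulfate heptahydrate: 28 mg/L × 0.526 L = 14.728 mg
Tris base: 5.72 g/L × 0.526 L = 3.009 g
phenol red: 38.9 mg/L × 0.526 L = 20.461 mg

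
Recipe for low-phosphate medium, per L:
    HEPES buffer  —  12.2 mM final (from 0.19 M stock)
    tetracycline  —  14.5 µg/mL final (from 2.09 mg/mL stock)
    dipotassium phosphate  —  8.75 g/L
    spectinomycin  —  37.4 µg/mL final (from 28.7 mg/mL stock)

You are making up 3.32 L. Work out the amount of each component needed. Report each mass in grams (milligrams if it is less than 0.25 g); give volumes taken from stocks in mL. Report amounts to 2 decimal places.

HEPES buffer 213.18 mL; tetracycline 23.03 mL; dipotassium phosphate 29.05 g; spectinomycin 4.33 mL

Working volume: 3.32 L.
HEPES buffer: V = C2·V2/C1 = 12.2 mM × 3320 mL ÷ 190 mM = 213.18 mL
tetracycline: dilute stock: 14.5 µg/mL × 3320 mL ÷ 2090 µg/mL = 23.03 mL
dipotassium phosphate: 8.75 g/L × 3.32 L = 29.05 g
spectinomycin: C1V1 = C2V2 → 37.4 µg/mL × 3320 mL ÷ 28700 µg/mL = 4.33 mL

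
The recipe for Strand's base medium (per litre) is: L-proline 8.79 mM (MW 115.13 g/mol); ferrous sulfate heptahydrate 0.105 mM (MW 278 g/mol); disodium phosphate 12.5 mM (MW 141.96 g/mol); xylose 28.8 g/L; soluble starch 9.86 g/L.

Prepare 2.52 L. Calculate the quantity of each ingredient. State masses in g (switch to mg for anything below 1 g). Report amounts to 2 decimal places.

Working volume: 2.52 L.
L-proline: 8.79 mmol/L × 115.13 g/mol × 2.52 L ÷ 1000 = 2.55 g
ferrous sulfate heptahydrate: 0.105 mmol/L × 278 mg/mmol × 2.52 L = 73.56 mg
disodium phosphate: 12.5 mmol/L × 141.96 g/mol × 2.52 L ÷ 1000 = 4.47 g
xylose: 28.8 g/L × 2.52 L = 72.58 g
soluble starch: 9.86 g/L × 2.52 L = 24.85 g

L-proline 2.55 g; ferrous sulfate heptahydrate 73.56 mg; disodium phosphate 4.47 g; xylose 72.58 g; soluble starch 24.85 g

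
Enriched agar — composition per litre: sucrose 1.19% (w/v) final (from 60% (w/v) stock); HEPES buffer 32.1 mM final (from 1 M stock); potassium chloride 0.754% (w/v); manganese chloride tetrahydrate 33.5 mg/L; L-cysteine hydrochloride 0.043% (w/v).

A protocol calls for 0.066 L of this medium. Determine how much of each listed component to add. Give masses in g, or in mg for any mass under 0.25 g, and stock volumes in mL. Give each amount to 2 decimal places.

sucrose 1.31 mL; HEPES buffer 2.12 mL; potassium chloride 0.50 g; manganese chloride tetrahydrate 2.21 mg; L-cysteine hydrochloride 28.38 mg

Scale factor relative to 1 L: 0.066.
sucrose: dilute stock: 1.19% ÷ 60% × 66 mL = 1.31 mL
HEPES buffer: V = C2·V2/C1 = 32.1 mM × 66 mL ÷ 1000 mM = 2.12 mL
potassium chloride: 0.754 g per 100 mL × 66 mL ÷ 100 = 0.50 g
manganese chloride tetrahydrate: 33.5 mg/L × 0.066 L = 2.21 mg
L-cysteine hydrochloride: 0.043 g per 100 mL × 66 mL ÷ 100 = 0.02838 g = 28.38 mg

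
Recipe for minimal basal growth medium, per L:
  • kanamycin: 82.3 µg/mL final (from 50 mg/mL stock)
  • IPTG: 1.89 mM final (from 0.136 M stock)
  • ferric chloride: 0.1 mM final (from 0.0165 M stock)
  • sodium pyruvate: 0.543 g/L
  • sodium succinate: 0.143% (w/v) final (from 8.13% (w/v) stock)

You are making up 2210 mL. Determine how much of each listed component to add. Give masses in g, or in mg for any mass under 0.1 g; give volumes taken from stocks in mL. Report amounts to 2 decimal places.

kanamycin 3.64 mL; IPTG 30.71 mL; ferric chloride 13.39 mL; sodium pyruvate 1.20 g; sodium succinate 38.87 mL

Scale factor relative to 1 L: 2.21.
kanamycin: V = C2·V2/C1 = 82.3 µg/mL × 2210 mL ÷ 50000 µg/mL = 3.64 mL
IPTG: C1V1 = C2V2 → 1.89 mM × 2210 mL ÷ 136 mM = 30.71 mL
ferric chloride: dilute stock: 0.1 mM × 2210 mL ÷ 16.5 mM = 13.39 mL
sodium pyruvate: 0.543 g/L × 2.21 L = 1.20 g
sodium succinate: V = C2·V2/C1 = 0.143% ÷ 8.13% × 2210 mL = 38.87 mL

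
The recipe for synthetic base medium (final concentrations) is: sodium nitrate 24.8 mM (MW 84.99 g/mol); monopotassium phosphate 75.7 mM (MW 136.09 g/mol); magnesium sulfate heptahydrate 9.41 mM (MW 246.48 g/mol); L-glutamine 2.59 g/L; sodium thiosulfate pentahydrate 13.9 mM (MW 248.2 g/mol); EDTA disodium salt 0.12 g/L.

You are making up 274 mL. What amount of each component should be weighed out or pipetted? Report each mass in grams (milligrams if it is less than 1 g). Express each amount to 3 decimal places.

Scale factor relative to 1 L: 0.274.
sodium nitrate: 24.8 mmol/L × 84.99 mg/mmol × 0.274 L = 577.524 mg
monopotassium phosphate: 75.7 mmol/L × 136.09 g/mol × 0.274 L ÷ 1000 = 2.823 g
magnesium sulfate heptahydrate: 9.41 mmol/L × 246.48 mg/mmol × 0.274 L = 635.509 mg
L-glutamine: 2.59 g/L × 0.274 L = 0.70966 g = 709.660 mg
sodium thiosulfate pentahydrate: 13.9 mmol/L × 248.2 mg/mmol × 0.274 L = 945.295 mg
EDTA disodium salt: 0.12 g/L × 0.274 L = 0.03288 g = 32.880 mg

sodium nitrate 577.524 mg; monopotassium phosphate 2.823 g; magnesium sulfate heptahydrate 635.509 mg; L-glutamine 709.660 mg; sodium thiosulfate pentahydrate 945.295 mg; EDTA disodium salt 32.880 mg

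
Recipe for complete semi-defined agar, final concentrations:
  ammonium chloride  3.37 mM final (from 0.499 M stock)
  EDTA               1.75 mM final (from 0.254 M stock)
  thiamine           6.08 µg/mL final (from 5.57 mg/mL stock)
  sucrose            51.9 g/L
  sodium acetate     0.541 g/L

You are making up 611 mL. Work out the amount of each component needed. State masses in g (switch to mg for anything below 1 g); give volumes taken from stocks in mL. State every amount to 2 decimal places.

ammonium chloride 4.13 mL; EDTA 4.21 mL; thiamine 0.67 mL; sucrose 31.71 g; sodium acetate 330.55 mg

Target volume = 611 mL = 0.611 L.
ammonium chloride: C1V1 = C2V2 → 3.37 mM × 611 mL ÷ 499 mM = 4.13 mL
EDTA: dilute stock: 1.75 mM × 611 mL ÷ 254 mM = 4.21 mL
thiamine: C1V1 = C2V2 → 6.08 µg/mL × 611 mL ÷ 5570 µg/mL = 0.67 mL
sucrose: 51.9 g/L × 0.611 L = 31.71 g
sodium acetate: 0.541 g/L × 0.611 L = 0.330551 g = 330.55 mg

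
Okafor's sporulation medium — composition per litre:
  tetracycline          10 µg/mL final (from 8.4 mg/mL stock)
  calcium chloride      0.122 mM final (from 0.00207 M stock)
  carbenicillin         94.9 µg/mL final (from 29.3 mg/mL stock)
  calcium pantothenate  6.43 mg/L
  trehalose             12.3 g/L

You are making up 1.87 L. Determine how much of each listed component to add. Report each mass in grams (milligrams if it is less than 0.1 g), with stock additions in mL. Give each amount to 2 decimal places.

Scale factor relative to 1 L: 1.87.
tetracycline: C1V1 = C2V2 → 10 µg/mL × 1870 mL ÷ 8400 µg/mL = 2.23 mL
calcium chloride: dilute stock: 0.122 mM × 1870 mL ÷ 2.07 mM = 110.21 mL
carbenicillin: dilute stock: 94.9 µg/mL × 1870 mL ÷ 29300 µg/mL = 6.06 mL
calcium pantothenate: 6.43 mg/L × 1.87 L = 12.02 mg
trehalose: 12.3 g/L × 1.87 L = 23.00 g

tetracycline 2.23 mL; calcium chloride 110.21 mL; carbenicillin 6.06 mL; calcium pantothenate 12.02 mg; trehalose 23.00 g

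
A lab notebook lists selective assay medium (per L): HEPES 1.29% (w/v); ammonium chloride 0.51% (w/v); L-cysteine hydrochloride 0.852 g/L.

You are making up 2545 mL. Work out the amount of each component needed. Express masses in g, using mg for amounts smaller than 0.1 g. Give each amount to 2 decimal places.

Scale factor relative to 1 L: 2.545.
HEPES: 1.29 g per 100 mL × 2545 mL ÷ 100 = 32.83 g
ammonium chloride: 0.51 g per 100 mL × 2545 mL ÷ 100 = 12.98 g
L-cysteine hydrochloride: 0.852 g/L × 2.545 L = 2.17 g

HEPES 32.83 g; ammonium chloride 12.98 g; L-cysteine hydrochloride 2.17 g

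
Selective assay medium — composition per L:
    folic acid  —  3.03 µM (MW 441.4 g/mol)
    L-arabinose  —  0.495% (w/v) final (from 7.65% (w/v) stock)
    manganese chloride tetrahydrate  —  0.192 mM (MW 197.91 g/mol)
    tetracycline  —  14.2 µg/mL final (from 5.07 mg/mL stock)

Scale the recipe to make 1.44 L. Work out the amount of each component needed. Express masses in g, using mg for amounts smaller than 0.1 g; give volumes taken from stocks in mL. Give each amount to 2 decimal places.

folic acid 1.93 mg; L-arabinose 93.18 mL; manganese chloride tetrahydrate 54.72 mg; tetracycline 4.03 mL

Working volume: 1.44 L.
folic acid: 3.03 µmol/L × 441.4 g/mol × 1.44 L ÷ 1000 = 1.93 mg
L-arabinose: V = C2·V2/C1 = 0.495% ÷ 7.65% × 1440 mL = 93.18 mL
manganese chloride tetrahydrate: 0.192 mmol/L × 197.91 mg/mmol × 1.44 L = 54.72 mg
tetracycline: C1V1 = C2V2 → 14.2 µg/mL × 1440 mL ÷ 5070 µg/mL = 4.03 mL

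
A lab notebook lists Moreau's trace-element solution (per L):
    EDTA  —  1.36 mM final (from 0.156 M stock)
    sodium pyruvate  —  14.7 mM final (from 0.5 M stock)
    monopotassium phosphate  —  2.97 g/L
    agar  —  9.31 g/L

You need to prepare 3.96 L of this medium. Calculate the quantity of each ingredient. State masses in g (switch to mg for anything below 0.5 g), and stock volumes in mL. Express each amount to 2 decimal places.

Working volume: 3.96 L.
EDTA: C1V1 = C2V2 → 1.36 mM × 3960 mL ÷ 156 mM = 34.52 mL
sodium pyruvate: V = C2·V2/C1 = 14.7 mM × 3960 mL ÷ 500 mM = 116.42 mL
monopotassium phosphate: 2.97 g/L × 3.96 L = 11.76 g
agar: 9.31 g/L × 3.96 L = 36.87 g

EDTA 34.52 mL; sodium pyruvate 116.42 mL; monopotassium phosphate 11.76 g; agar 36.87 g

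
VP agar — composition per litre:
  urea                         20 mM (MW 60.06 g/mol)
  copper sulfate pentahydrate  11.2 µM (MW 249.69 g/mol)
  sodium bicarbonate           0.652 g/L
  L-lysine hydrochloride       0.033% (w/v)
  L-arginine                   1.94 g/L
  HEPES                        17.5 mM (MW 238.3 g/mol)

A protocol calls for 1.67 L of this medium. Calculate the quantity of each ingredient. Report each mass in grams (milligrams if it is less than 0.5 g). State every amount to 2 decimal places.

urea 2.01 g; copper sulfate pentahydrate 4.67 mg; sodium bicarbonate 1.09 g; L-lysine hydrochloride 0.55 g; L-arginine 3.24 g; HEPES 6.96 g

Working volume: 1.67 L.
urea: 20 mmol/L × 60.06 g/mol × 1.67 L ÷ 1000 = 2.01 g
copper sulfate pentahydrate: 11.2 µmol/L × 249.69 g/mol × 1.67 L ÷ 1000 = 4.67 mg
sodium bicarbonate: 0.652 g/L × 1.67 L = 1.09 g
L-lysine hydrochloride: 0.033% w/v = 0.33 g/L → 0.33 × 1.67 L = 0.55 g
L-arginine: 1.94 g/L × 1.67 L = 3.24 g
HEPES: 17.5 mmol/L × 238.3 g/mol × 1.67 L ÷ 1000 = 6.96 g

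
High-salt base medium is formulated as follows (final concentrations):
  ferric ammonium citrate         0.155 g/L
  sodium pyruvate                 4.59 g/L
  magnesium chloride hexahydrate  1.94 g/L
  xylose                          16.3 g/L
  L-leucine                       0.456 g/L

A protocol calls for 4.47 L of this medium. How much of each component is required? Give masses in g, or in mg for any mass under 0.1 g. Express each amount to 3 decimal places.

ferric ammonium citrate 0.693 g; sodium pyruvate 20.517 g; magnesium chloride hexahydrate 8.672 g; xylose 72.861 g; L-leucine 2.038 g

Scale factor relative to 1 L: 4.47.
ferric ammonium citrate: 0.155 g/L × 4.47 L = 0.693 g
sodium pyruvate: 4.59 g/L × 4.47 L = 20.517 g
magnesium chloride hexahydrate: 1.94 g/L × 4.47 L = 8.672 g
xylose: 16.3 g/L × 4.47 L = 72.861 g
L-leucine: 0.456 g/L × 4.47 L = 2.038 g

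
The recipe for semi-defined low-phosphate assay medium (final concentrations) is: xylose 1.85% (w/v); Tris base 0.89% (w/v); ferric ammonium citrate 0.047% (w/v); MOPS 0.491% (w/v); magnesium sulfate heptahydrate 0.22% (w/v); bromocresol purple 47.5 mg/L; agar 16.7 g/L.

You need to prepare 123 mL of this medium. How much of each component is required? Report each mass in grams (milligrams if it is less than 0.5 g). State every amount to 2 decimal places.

Scale factor relative to 1 L: 0.123.
xylose: 1.85% w/v = 18.5 g/L → 18.5 × 0.123 L = 2.28 g
Tris base: 0.89 g per 100 mL × 123 mL ÷ 100 = 1.09 g
ferric ammonium citrate: 0.047% w/v = 0.47 g/L → 0.47 × 0.123 L = 0.05781 g = 57.81 mg
MOPS: 0.491% w/v = 4.91 g/L → 4.91 × 0.123 L = 0.60 g
magnesium sulfate heptahydrate: 0.22 g per 100 mL × 123 mL ÷ 100 = 0.2706 g = 270.60 mg
bromocresol purple: 47.5 mg/L × 0.123 L = 5.84 mg
agar: 16.7 g/L × 0.123 L = 2.05 g

xylose 2.28 g; Tris base 1.09 g; ferric ammonium citrate 57.81 mg; MOPS 0.60 g; magnesium sulfate heptahydrate 270.60 mg; bromocresol purple 5.84 mg; agar 2.05 g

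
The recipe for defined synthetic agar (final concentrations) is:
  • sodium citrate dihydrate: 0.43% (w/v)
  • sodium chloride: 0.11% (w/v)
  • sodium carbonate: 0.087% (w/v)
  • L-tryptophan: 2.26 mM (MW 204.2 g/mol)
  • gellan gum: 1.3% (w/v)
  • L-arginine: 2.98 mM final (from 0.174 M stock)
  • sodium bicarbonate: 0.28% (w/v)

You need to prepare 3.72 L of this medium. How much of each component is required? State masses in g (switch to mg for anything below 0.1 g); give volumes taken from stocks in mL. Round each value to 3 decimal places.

Scale factor relative to 1 L: 3.72.
sodium citrate dihydrate: 0.43% w/v = 4.3 g/L → 4.3 × 3.72 L = 15.996 g
sodium chloride: 0.11% w/v = 1.1 g/L → 1.1 × 3.72 L = 4.092 g
sodium carbonate: 0.087% w/v = 0.87 g/L → 0.87 × 3.72 L = 3.236 g
L-tryptophan: 2.26 mmol/L × 204.2 g/mol × 3.72 L ÷ 1000 = 1.717 g
gellan gum: 1.3 g per 100 mL × 3720 mL ÷ 100 = 48.360 g
L-arginine: V = C2·V2/C1 = 2.98 mM × 3720 mL ÷ 174 mM = 63.710 mL
sodium bicarbonate: 0.28% w/v = 2.8 g/L → 2.8 × 3.72 L = 10.416 g

sodium citrate dihydrate 15.996 g; sodium chloride 4.092 g; sodium carbonate 3.236 g; L-tryptophan 1.717 g; gellan gum 48.360 g; L-arginine 63.710 mL; sodium bicarbonate 10.416 g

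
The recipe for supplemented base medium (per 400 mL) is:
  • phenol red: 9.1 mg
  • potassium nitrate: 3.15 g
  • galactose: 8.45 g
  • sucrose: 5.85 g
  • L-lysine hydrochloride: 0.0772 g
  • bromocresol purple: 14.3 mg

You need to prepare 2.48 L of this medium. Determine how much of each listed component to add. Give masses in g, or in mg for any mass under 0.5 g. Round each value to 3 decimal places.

Scale factor = 2480 mL / 400 mL = 6.2.
phenol red: 9.1 mg × (2480 mL / 400 mL) = 56.420 mg
potassium nitrate: 3.15 g × (2480 mL / 400 mL) = 19.530 g
galactose: 8.45 g × (2480 mL / 400 mL) = 52.390 g
sucrose: 5.85 g × (2480 mL / 400 mL) = 36.270 g
L-lysine hydrochloride: 0.0772 g × (2480 mL / 400 mL) = 0.47864 g = 478.640 mg
bromocresol purple: 14.3 mg × (2480 mL / 400 mL) = 88.660 mg

phenol red 56.420 mg; potassium nitrate 19.530 g; galactose 52.390 g; sucrose 36.270 g; L-lysine hydrochloride 478.640 mg; bromocresol purple 88.660 mg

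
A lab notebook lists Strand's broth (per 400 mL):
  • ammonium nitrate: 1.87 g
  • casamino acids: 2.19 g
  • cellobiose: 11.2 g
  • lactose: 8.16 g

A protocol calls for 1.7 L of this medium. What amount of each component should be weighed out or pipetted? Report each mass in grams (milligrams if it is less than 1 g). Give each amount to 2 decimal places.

Scale factor = 1700 mL / 400 mL = 4.25.
ammonium nitrate: 1.87 g × (1700 mL / 400 mL) = 7.95 g
casamino acids: 2.19 g × (1700 mL / 400 mL) = 9.31 g
cellobiose: 11.2 g × (1700 mL / 400 mL) = 47.60 g
lactose: 8.16 g × (1700 mL / 400 mL) = 34.68 g

ammonium nitrate 7.95 g; casamino acids 9.31 g; cellobiose 47.60 g; lactose 34.68 g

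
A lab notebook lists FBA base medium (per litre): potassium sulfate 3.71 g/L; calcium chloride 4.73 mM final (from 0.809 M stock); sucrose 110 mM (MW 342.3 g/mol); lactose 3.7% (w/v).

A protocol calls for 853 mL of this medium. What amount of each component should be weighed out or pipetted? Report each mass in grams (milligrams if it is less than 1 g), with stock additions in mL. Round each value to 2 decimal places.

potassium sulfate 3.16 g; calcium chloride 4.99 mL; sucrose 32.12 g; lactose 31.56 g

Scale factor relative to 1 L: 0.853.
potassium sulfate: 3.71 g/L × 0.853 L = 3.16 g
calcium chloride: C1V1 = C2V2 → 4.73 mM × 853 mL ÷ 809 mM = 4.99 mL
sucrose: 110 mmol/L × 342.3 g/mol × 0.853 L ÷ 1000 = 32.12 g
lactose: 3.7% w/v = 37 g/L → 37 × 0.853 L = 31.56 g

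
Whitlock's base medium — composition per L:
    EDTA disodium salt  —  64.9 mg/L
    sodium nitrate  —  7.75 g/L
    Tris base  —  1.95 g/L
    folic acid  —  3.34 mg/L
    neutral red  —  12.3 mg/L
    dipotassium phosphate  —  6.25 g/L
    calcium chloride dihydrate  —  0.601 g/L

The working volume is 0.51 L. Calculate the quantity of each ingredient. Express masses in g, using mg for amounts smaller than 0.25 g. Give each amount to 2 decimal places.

EDTA disodium salt 33.10 mg; sodium nitrate 3.95 g; Tris base 0.99 g; folic acid 1.70 mg; neutral red 6.27 mg; dipotassium phosphate 3.19 g; calcium chloride dihydrate 0.31 g

Scale factor relative to 1 L: 0.51.
EDTA disodium salt: 64.9 mg/L × 0.51 L = 33.10 mg
sodium nitrate: 7.75 g/L × 0.51 L = 3.95 g
Tris base: 1.95 g/L × 0.51 L = 0.99 g
folic acid: 3.34 mg/L × 0.51 L = 1.70 mg
neutral red: 12.3 mg/L × 0.51 L = 6.27 mg
dipotassium phosphate: 6.25 g/L × 0.51 L = 3.19 g
calcium chloride dihydrate: 0.601 g/L × 0.51 L = 0.31 g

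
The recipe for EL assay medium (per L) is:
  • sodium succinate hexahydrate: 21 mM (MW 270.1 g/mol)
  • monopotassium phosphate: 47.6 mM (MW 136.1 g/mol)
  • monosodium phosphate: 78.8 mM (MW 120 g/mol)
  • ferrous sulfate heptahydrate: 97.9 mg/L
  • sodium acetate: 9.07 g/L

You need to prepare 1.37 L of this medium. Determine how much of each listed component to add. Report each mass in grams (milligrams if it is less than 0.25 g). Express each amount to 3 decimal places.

Working volume: 1.37 L.
sodium succinate hexahydrate: 21 mmol/L × 270.1 g/mol × 1.37 L ÷ 1000 = 7.771 g
monopotassium phosphate: 47.6 mmol/L × 136.1 g/mol × 1.37 L ÷ 1000 = 8.875 g
monosodium phosphate: 78.8 mmol/L × 120 g/mol × 1.37 L ÷ 1000 = 12.955 g
ferrous sulfate heptahydrate: 97.9 mg/L × 1.37 L = 134.123 mg
sodium acetate: 9.07 g/L × 1.37 L = 12.426 g

sodium succinate hexahydrate 7.771 g; monopotassium phosphate 8.875 g; monosodium phosphate 12.955 g; ferrous sulfate heptahydrate 134.123 mg; sodium acetate 12.426 g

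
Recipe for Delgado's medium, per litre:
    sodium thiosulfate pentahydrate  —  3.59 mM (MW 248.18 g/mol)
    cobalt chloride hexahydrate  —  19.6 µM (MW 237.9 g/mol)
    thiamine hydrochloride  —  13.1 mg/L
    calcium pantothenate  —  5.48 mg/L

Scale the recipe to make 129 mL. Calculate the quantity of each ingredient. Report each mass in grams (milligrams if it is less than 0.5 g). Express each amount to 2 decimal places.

sodium thiosulfate pentahydrate 114.93 mg; cobalt chloride hexahydrate 0.60 mg; thiamine hydrochloride 1.69 mg; calcium pantothenate 0.71 mg

Scale factor relative to 1 L: 0.129.
sodium thiosulfate pentahydrate: 3.59 mmol/L × 248.18 mg/mmol × 0.129 L = 114.93 mg
cobalt chloride hexahydrate: 19.6 µmol/L × 237.9 g/mol × 0.129 L ÷ 1000 = 0.60 mg
thiamine hydrochloride: 13.1 mg/L × 0.129 L = 1.69 mg
calcium pantothenate: 5.48 mg/L × 0.129 L = 0.71 mg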